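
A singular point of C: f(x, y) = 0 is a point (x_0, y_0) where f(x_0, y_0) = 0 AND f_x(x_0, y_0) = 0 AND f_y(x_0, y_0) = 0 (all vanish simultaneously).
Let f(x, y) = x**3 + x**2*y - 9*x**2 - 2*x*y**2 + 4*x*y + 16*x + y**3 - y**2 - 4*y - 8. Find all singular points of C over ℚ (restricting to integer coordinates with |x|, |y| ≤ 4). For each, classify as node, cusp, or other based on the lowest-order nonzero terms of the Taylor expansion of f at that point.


Singular points: {(2, 2)}; classification: node.

Compute partial derivatives:
  f_x = 3*x**2 + 2*x*y - 18*x - 2*y**2 + 4*y + 16.
  f_y = x**2 - 4*x*y + 4*x + 3*y**2 - 2*y - 4.
Scan x_0 ∈ {−4, ..., 4}. For each x_0, f_y(x_0, y) is a polynomial in y; find its integer roots y ∈ {−4, ..., 4}, then test f_x and f at those candidates.
  x = -4: f_y(-4, y) = 3*y**2 + 14*y - 4; no integer root y with |y| ≤ 4.
  x = -3: f_y(-3, y) = 3*y**2 + 10*y - 7; no integer root y with |y| ≤ 4.
  x = -2: f_y(-2, y) = 3*y**2 + 6*y - 8; no integer root y with |y| ≤ 4.
  x = -1: f_y(-1, y) = 3*y**2 + 2*y - 7; no integer root y with |y| ≤ 4.
  x = 0: f_y(0, y) = 3*y**2 - 2*y - 4; no integer root y with |y| ≤ 4.
  x = 1: f_y(1, y) = 3*y**2 - 6*y + 1; no integer root y with |y| ≤ 4.
  x = 2: f_y(2, y) = 3*y**2 - 10*y + 8; vanishes at y ∈ {2}. (2, 2): f_x = 0, f = 0 — SINGULAR.
  x = 3: f_y(3, y) = 3*y**2 - 14*y + 17; no integer root y with |y| ≤ 4.
  x = 4: f_y(4, y) = 3*y**2 - 18*y + 28; no integer root y with |y| ≤ 4.
Only singular point on the grid: (2, 2).
Classify: substitute x = 2 + u, y = 2 + v and expand: f = u**3 + u**2*v - u**2 - 2*u*v**2 + v**3 + v**2.
No constant or linear terms (consistent with a singular point). Quadratic part: -u**2 + v**2. Cubic part: u**3 + u**2*v - 2*u*v**2 + v**3.
The quadratic part v**2 - u**2 = (v − u)(v + u) splits into two distinct linear factors, so there are two distinct tangent lines y − 2 = ±(x − 2) — this is a node (ordinary double point).
Classification: node.


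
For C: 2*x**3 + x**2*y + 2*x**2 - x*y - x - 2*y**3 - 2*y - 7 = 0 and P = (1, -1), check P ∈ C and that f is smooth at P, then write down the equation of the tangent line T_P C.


Tangent line at P: 8*x - 8*y - 16 = 0.

Step 1: f(1, -1) = 0, so P lies on C.
Step 2: partial derivatives
  f_x(x, y) = 6*x**2 + 2*x*y + 4*x - y - 1, f_y(x, y) = x**2 - x - 6*y**2 - 2.
  f_x(P) = 8, f_y(P) = -8 (gradient nonzero, so P is smooth).
Step 3: tangent line at P: 8·(x − 1) + -8·(y − -1) = 0.
Expanding: 8*x - 8*y - 16 = 0.


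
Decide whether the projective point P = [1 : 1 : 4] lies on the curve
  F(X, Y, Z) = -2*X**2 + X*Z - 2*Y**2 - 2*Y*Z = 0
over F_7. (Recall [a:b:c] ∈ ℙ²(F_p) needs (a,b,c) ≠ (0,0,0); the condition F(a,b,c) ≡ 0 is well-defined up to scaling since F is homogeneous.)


F(1,1,4) ≡ 6 (mod 7); P is NOT on the curve.

Evaluate F(1, 1, 4) term-by-term (mod 7).
  -2*X**2 ↦ -2·1·1·1 = -2
  X*Z ↦ 1·1·1·4 = 4
  -2*Y**2 ↦ -2·1·1·1 = -2
  -2*Y*Z ↦ -2·1·1·4 = -8
Sum: F(1, 1, 4) = (-2) + (4) + (-2) + (-8) = -8.
Reducing mod 7: -8 ≡ 6 (mod 7).
Since F(a, b, c) ≡ 6 ≠ 0 (mod 7), P does NOT lie on the curve.


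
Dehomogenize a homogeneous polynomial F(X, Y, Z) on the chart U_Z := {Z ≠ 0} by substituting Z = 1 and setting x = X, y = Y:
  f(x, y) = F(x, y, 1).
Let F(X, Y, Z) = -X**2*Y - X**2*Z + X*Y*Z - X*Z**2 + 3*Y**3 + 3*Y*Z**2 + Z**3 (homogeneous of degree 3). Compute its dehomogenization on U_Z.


f(x, y) = -x**2*y - x**2 + x*y - x + 3*y**3 + 3*y + 1

On U_Z we set Z = 1. Each monomial c·X^i·Y^j·Z^k in F becomes c·x^i·y^j·1^k = c·x^i·y^j.
Substituting Z = 1: F(X, Y, 1) = -x**2*y - x**2 + x*y - x + 3*y**3 + 3*y + 1.
Note: deg(f) ≤ deg(F) = 3; strict inequality happens when F is divisible by Z (lost terms).


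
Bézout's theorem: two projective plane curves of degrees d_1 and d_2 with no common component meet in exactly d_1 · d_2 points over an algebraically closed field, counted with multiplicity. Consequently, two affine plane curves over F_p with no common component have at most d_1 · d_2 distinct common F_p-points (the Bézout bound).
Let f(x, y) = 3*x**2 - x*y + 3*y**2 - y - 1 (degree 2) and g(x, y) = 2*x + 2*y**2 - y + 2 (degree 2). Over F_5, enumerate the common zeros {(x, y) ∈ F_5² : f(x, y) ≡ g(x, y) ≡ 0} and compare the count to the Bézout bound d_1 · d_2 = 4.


Common zeros: {(1, 2)}; count = 1; Bézout bound = 4.

deg(f) = 2, deg(g) = 2, so Bézout bound = 4.
Scan x ∈ F_5. For each x, list the y ∈ F_5 with f(x, y) ≡ 0 and those with g(x, y) ≡ 0 (mod 5); the common zeros in that column are the intersection.
  x = 0: f ≡ 0 at y ∈ ∅; g ≡ 0 at y ∈ {4}; common: ∅.
  x = 1: f ≡ 0 at y ∈ {2}; g ≡ 0 at y ∈ {1, 2}; common: {2}.
  x = 2: f ≡ 0 at y ∈ ∅; g ≡ 0 at y ∈ ∅; common: ∅.
  x = 3: f ≡ 0 at y ∈ {1, 2}; g ≡ 0 at y ∈ ∅; common: ∅.
  x = 4: f ≡ 0 at y ∈ {1, 4}; g ≡ 0 at y ∈ {0, 3}; common: ∅.
Collecting: common zeros = {(1, 2)}, so the count is 1.
Comparison with the Bézout bound: 1 ≤ 4 = deg(f)·deg(g), as expected for curves with no common component (the affine F_5-count falls short of the bound because intersections may lie at infinity, over extension fields, or carry multiplicity).


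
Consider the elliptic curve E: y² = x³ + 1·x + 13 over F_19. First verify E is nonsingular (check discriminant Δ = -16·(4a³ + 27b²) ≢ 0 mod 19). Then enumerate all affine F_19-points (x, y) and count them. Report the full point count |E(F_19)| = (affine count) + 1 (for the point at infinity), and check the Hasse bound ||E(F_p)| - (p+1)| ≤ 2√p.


Affine points = {(2, 2), (2, 17), (3, 9), (3, 10), (4, 9), (4, 10), (6, 8), (6, 11), (8, 1), (8, 18), (10, 4), (10, 15), (11, 5), (11, 14), (12, 9), (12, 10), (13, 0), (14, 4), (14, 15), (18, 7), (18, 12)}; affine count = 21; |E(F_19)| = 22.

Discriminant check: Δ ∝ 4a³ + 27b² = 4·1³ + 27·13² = 4·1 + 27·169 ≡ 7 (mod 19). Nonzero ⇒ E is nonsingular.
For each x ∈ F_19, compute rhs = x³ + 1·x + 13 mod 19, then count y ∈ F_19 with y² ≡ rhs.
  x = 0: rhs = 13, matching y values: none (0 points).
  x = 1: rhs = 15, matching y values: none (0 points).
  x = 2: rhs = 4, matching y values: 2, 17 (2 points).
  x = 3: rhs = 5, matching y values: 9, 10 (2 points).
  x = 4: rhs = 5, matching y values: 9, 10 (2 points).
  x = 5: rhs = 10, matching y values: none (0 points).
  x = 6: rhs = 7, matching y values: 8, 11 (2 points).
  x = 7: rhs = 2, matching y values: none (0 points).
  x = 8: rhs = 1, matching y values: 1, 18 (2 points).
  x = 9: rhs = 10, matching y values: none (0 points).
  x = 10: rhs = 16, matching y values: 4, 15 (2 points).
  x = 11: rhs = 6, matching y values: 5, 14 (2 points).
  x = 12: rhs = 5, matching y values: 9, 10 (2 points).
  x = 13: rhs = 0, matching y values: 0 (1 points).
  x = 14: rhs = 16, matching y values: 4, 15 (2 points).
  x = 15: rhs = 2, matching y values: none (0 points).
  x = 16: rhs = 2, matching y values: none (0 points).
  x = 17: rhs = 3, matching y values: none (0 points).
  x = 18: rhs = 11, matching y values: 7, 12 (2 points).
Total affine count: 21.
Full point count |E(F_19)| = 21 + 1 = 22.
Hasse bound: |22 − (19+1)| = |2| = 2 ≤ 2√19 ≈ 8.7178 ✓.


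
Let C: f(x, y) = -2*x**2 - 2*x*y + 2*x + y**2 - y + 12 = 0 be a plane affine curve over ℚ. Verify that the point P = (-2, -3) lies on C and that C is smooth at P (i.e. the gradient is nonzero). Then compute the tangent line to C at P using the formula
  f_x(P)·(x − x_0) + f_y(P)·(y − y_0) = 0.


Tangent line at P: 16*x - 3*y + 23 = 0.

Step 1: f(-2, -3) = 0, so P lies on C.
Step 2: partial derivatives
  f_x(x, y) = -4*x - 2*y + 2, f_y(x, y) = -2*x + 2*y - 1.
  f_x(P) = 16, f_y(P) = -3 (gradient nonzero, so P is smooth).
Step 3: tangent line at P: 16·(x − -2) + -3·(y − -3) = 0.
Expanding: 16*x - 3*y + 23 = 0.


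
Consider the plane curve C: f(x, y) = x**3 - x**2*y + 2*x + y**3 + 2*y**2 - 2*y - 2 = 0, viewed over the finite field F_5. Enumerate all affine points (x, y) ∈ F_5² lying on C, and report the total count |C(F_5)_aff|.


Affine F_5-points: {(0, 2), (1, 4), (2, 0), (3, 2), (4, 0), (4, 1), (4, 2)}; count = 7.

For each of the 25 pairs (x, y) ∈ F_5², evaluate f(x, y) mod 5. Record the zeros.
  x = 0: [0↦3, 1↦4, 2↦0, 3↦2, 4↦1]  zeros at y ∈ {2}
  x = 1: [0↦1, 1↦1, 2↦1, 3↦2, 4↦0]  zeros at y ∈ {4}
  x = 2: [0↦0, 1↦2, 2↦4, 3↦2, 4↦2]  zeros at y ∈ {0}
  x = 3: [0↦1, 1↦3, 2↦0, 3↦3, 4↦3]  zeros at y ∈ {2}
  x = 4: [0↦0, 1↦0, 2↦0, 3↦1, 4↦4]  zeros at y ∈ {0, 1, 2}
Collecting zeros: affine points = {(0, 2), (1, 4), (2, 0), (3, 2), (4, 0), (4, 1), (4, 2)}.
Total count |C(F_5)_aff| = 7.


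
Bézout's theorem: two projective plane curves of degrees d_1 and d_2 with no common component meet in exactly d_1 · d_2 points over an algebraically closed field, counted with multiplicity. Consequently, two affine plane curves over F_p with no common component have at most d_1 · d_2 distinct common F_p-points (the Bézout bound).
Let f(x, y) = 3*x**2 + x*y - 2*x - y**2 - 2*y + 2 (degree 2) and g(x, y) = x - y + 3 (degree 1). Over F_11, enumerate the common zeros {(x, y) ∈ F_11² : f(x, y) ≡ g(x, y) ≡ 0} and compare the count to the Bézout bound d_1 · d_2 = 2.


Common zeros: ∅; count = 0; Bézout bound = 2.

deg(f) = 2, deg(g) = 1, so Bézout bound = 2.
Scan x ∈ F_11. For each x, list the y ∈ F_11 with f(x, y) ≡ 0 and those with g(x, y) ≡ 0 (mod 11); the common zeros in that column are the intersection.
  x = 0: f ≡ 0 at y ∈ {4, 5}; g ≡ 0 at y ∈ {3}; common: ∅.
  x = 1: f ≡ 0 at y ∈ ∅; g ≡ 0 at y ∈ {4}; common: ∅.
  x = 2: f ≡ 0 at y ∈ ∅; g ≡ 0 at y ∈ {5}; common: ∅.
  x = 3: f ≡ 0 at y ∈ {4, 8}; g ≡ 0 at y ∈ {6}; common: ∅.
  x = 4: f ≡ 0 at y ∈ ∅; g ≡ 0 at y ∈ {7}; common: ∅.
  x = 5: f ≡ 0 at y ∈ ∅; g ≡ 0 at y ∈ {8}; common: ∅.
  x = 6: f ≡ 0 at y ∈ {7, 8}; g ≡ 0 at y ∈ {9}; common: ∅.
  x = 7: f ≡ 0 at y ∈ {7, 9}; g ≡ 0 at y ∈ {10}; common: ∅.
  x = 8: f ≡ 0 at y ∈ {3}; g ≡ 0 at y ∈ {0}; common: ∅.
  x = 9: f ≡ 0 at y ∈ {9}; g ≡ 0 at y ∈ {1}; common: ∅.
  x = 10: f ≡ 0 at y ∈ {3, 5}; g ≡ 0 at y ∈ {2}; common: ∅.
Collecting: common zeros = ∅, so the count is 0.
Comparison with the Bézout bound: 0 ≤ 2 = deg(f)·deg(g), as expected for curves with no common component (the affine F_11-count falls short of the bound because intersections may lie at infinity, over extension fields, or carry multiplicity).


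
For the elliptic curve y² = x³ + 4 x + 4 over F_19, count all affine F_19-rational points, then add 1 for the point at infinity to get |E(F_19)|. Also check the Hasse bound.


Affine points = {(0, 2), (0, 17), (1, 3), (1, 16), (2, 1), (2, 18), (3, 9), (3, 10), (5, 4), (5, 15), (6, 4), (6, 15), (8, 4), (8, 15), (9, 3), (9, 16), (11, 7), (11, 12), (13, 7), (13, 12), (14, 7), (14, 12), (15, 0), (17, 8), (17, 11)}; affine count = 25; |E(F_19)| = 26.

Discriminant check: Δ ∝ 4a³ + 27b² = 4·4³ + 27·4² = 4·64 + 27·16 ≡ 4 (mod 19). Nonzero ⇒ E is nonsingular.
For each x ∈ F_19, compute rhs = x³ + 4·x + 4 mod 19, then count y ∈ F_19 with y² ≡ rhs.
  x = 0: rhs = 4, matching y values: 2, 17 (2 points).
  x = 1: rhs = 9, matching y values: 3, 16 (2 points).
  x = 2: rhs = 1, matching y values: 1, 18 (2 points).
  x = 3: rhs = 5, matching y values: 9, 10 (2 points).
  x = 4: rhs = 8, matching y values: none (0 points).
  x = 5: rhs = 16, matching y values: 4, 15 (2 points).
  x = 6: rhs = 16, matching y values: 4, 15 (2 points).
  x = 7: rhs = 14, matching y values: none (0 points).
  x = 8: rhs = 16, matching y values: 4, 15 (2 points).
  x = 9: rhs = 9, matching y values: 3, 16 (2 points).
  x = 10: rhs = 18, matching y values: none (0 points).
  x = 11: rhs = 11, matching y values: 7, 12 (2 points).
  x = 12: rhs = 13, matching y values: none (0 points).
  x = 13: rhs = 11, matching y values: 7, 12 (2 points).
  x = 14: rhs = 11, matching y values: 7, 12 (2 points).
  x = 15: rhs = 0, matching y values: 0 (1 points).
  x = 16: rhs = 3, matching y values: none (0 points).
  x = 17: rhs = 7, matching y values: 8, 11 (2 points).
  x = 18: rhs = 18, matching y values: none (0 points).
Total affine count: 25.
Full point count |E(F_19)| = 25 + 1 = 26.
Hasse bound: |26 − (19+1)| = |6| = 6 ≤ 2√19 ≈ 8.7178 ✓.


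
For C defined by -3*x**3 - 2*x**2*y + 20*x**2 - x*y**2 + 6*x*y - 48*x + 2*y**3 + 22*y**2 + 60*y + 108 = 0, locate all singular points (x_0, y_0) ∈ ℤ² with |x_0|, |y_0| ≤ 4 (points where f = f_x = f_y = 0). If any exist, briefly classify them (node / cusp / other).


Singular points: {(3, -3)}; classification: node.

Compute partial derivatives:
  f_x = -9*x**2 - 4*x*y + 40*x - y**2 + 6*y - 48.
  f_y = -2*x**2 - 2*x*y + 6*x + 6*y**2 + 44*y + 60.
Scan x_0 ∈ {−4, ..., 4}. For each x_0, f_y(x_0, y) is a polynomial in y; find its integer roots y ∈ {−4, ..., 4}, then test f_x and f at those candidates.
  x = -4: f_y(-4, y) = 6*y**2 + 52*y + 4; no integer root y with |y| ≤ 4.
  x = -3: f_y(-3, y) = 6*y**2 + 50*y + 24; no integer root y with |y| ≤ 4.
  x = -2: f_y(-2, y) = 6*y**2 + 48*y + 40; no integer root y with |y| ≤ 4.
  x = -1: f_y(-1, y) = 6*y**2 + 46*y + 52; no integer root y with |y| ≤ 4.
  x = 0: f_y(0, y) = 6*y**2 + 44*y + 60; no integer root y with |y| ≤ 4.
  x = 1: f_y(1, y) = 6*y**2 + 42*y + 64; no integer root y with |y| ≤ 4.
  x = 2: f_y(2, y) = 6*y**2 + 40*y + 64; vanishes at y ∈ {-4}. (2, -4): f_x = -12 ≠ 0.
  x = 3: f_y(3, y) = 6*y**2 + 38*y + 60; vanishes at y ∈ {-3}. (3, -3): f_x = 0, f = 0 — SINGULAR.
  x = 4: f_y(4, y) = 6*y**2 + 36*y + 52; no integer root y with |y| ≤ 4.
Only singular point on the grid: (3, -3).
Classify: substitute x = 3 + u, y = -3 + v and expand: f = -3*u**3 - 2*u**2*v - u**2 - u*v**2 + 2*v**3 + v**2.
No constant or linear terms (consistent with a singular point). Quadratic part: -u**2 + v**2. Cubic part: -3*u**3 - 2*u**2*v - u*v**2 + 2*v**3.
The quadratic part v**2 - u**2 = (v − u)(v + u) splits into two distinct linear factors, so there are two distinct tangent lines y − -3 = ±(x − 3) — this is a node (ordinary double point).
Classification: node.


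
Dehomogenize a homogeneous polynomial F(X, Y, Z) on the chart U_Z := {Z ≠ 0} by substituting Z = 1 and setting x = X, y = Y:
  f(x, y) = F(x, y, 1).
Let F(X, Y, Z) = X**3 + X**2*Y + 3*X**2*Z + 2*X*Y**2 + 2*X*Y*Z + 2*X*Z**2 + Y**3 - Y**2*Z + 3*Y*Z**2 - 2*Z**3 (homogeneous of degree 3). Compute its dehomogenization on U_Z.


f(x, y) = x**3 + x**2*y + 3*x**2 + 2*x*y**2 + 2*x*y + 2*x + y**3 - y**2 + 3*y - 2

On U_Z we set Z = 1. Each monomial c·X^i·Y^j·Z^k in F becomes c·x^i·y^j·1^k = c·x^i·y^j.
Substituting Z = 1: F(X, Y, 1) = x**3 + x**2*y + 3*x**2 + 2*x*y**2 + 2*x*y + 2*x + y**3 - y**2 + 3*y - 2.
Note: deg(f) ≤ deg(F) = 3; strict inequality happens when F is divisible by Z (lost terms).


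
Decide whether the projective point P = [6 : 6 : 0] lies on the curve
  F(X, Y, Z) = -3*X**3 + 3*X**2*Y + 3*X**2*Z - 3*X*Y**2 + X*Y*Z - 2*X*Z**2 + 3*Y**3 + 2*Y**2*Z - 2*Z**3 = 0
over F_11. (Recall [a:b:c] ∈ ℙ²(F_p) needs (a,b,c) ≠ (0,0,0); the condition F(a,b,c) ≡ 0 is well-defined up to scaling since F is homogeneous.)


F(6,6,0) ≡ 0 (mod 11); P is on the curve.

Evaluate F(6, 6, 0) term-by-term (mod 11).
  -3*X**3 ↦ -3·216·1·1 = -648
  3*X**2*Y ↦ 3·36·6·1 = 648
  3*X**2*Z ↦ 3·36·1·0 = 0
  -3*X*Y**2 ↦ -3·6·36·1 = -648
  X*Y*Z ↦ 1·6·6·0 = 0
  -2*X*Z**2 ↦ -2·6·1·0 = 0
  3*Y**3 ↦ 3·1·216·1 = 648
  2*Y**2*Z ↦ 2·1·36·0 = 0
  -2*Z**3 ↦ -2·1·1·0 = 0
Sum: F(6, 6, 0) = (-648) + (648) + (0) + (-648) + (0) + (0) + (648) + (0) + (0) = 0.
Reducing mod 11: 0 ≡ 0 (mod 11).
Since F(a, b, c) ≡ 0 (mod 11), P lies on the curve.


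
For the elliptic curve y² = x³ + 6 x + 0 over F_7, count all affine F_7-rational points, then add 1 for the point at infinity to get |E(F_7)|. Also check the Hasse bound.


Affine points = {(0, 0), (1, 0), (4, 2), (4, 5), (5, 1), (5, 6), (6, 0)}; affine count = 7; |E(F_7)| = 8.

Discriminant check: Δ ∝ 4a³ + 27b² = 4·6³ + 27·0² = 4·216 + 27·0 ≡ 3 (mod 7). Nonzero ⇒ E is nonsingular.
For each x ∈ F_7, compute rhs = x³ + 6·x + 0 mod 7, then count y ∈ F_7 with y² ≡ rhs.
  x = 0: rhs = 0, matching y values: 0 (1 points).
  x = 1: rhs = 0, matching y values: 0 (1 points).
  x = 2: rhs = 6, matching y values: none (0 points).
  x = 3: rhs = 3, matching y values: none (0 points).
  x = 4: rhs = 4, matching y values: 2, 5 (2 points).
  x = 5: rhs = 1, matching y values: 1, 6 (2 points).
  x = 6: rhs = 0, matching y values: 0 (1 points).
Total affine count: 7.
Full point count |E(F_7)| = 7 + 1 = 8.
Hasse bound: |8 − (7+1)| = |0| = 0 ≤ 2√7 ≈ 5.2915 ✓.


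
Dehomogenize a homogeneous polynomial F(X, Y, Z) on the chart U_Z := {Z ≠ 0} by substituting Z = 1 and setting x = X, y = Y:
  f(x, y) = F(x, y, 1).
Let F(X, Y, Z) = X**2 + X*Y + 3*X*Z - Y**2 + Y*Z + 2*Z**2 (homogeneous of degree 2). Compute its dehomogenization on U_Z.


f(x, y) = x**2 + x*y + 3*x - y**2 + y + 2

On U_Z we set Z = 1. Each monomial c·X^i·Y^j·Z^k in F becomes c·x^i·y^j·1^k = c·x^i·y^j.
Substituting Z = 1: F(X, Y, 1) = x**2 + x*y + 3*x - y**2 + y + 2.
Note: deg(f) ≤ deg(F) = 2; strict inequality happens when F is divisible by Z (lost terms).


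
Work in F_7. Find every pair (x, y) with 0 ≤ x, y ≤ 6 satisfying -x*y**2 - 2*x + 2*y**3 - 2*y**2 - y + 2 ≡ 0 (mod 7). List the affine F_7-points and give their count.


Affine F_7-points: {(0, 3), (1, 0), (2, 6), (5, 1), (6, 2), (6, 4), (6, 5)}; count = 7.

For each of the 49 pairs (x, y) ∈ F_7², evaluate f(x, y) mod 7. Record the zeros.
  x = 0: [0↦2, 1↦1, 2↦1, 3↦0, 4↦3, 5↦1, 6↦6]  zeros at y ∈ {3}
  x = 1: [0↦0, 1↦5, 2↦2, 3↦3, 4↦6, 5↦2, 6↦3]  zeros at y ∈ {0}
  x = 2: [0↦5, 1↦2, 2↦3, 3↦6, 4↦2, 5↦3, 6↦0]  zeros at y ∈ {6}
  x = 3: [0↦3, 1↦6, 2↦4, 3↦2, 4↦5, 5↦4, 6↦4]  zeros at y ∈ ∅
  x = 4: [0↦1, 1↦3, 2↦5, 3↦5, 4↦1, 5↦5, 6↦1]  zeros at y ∈ ∅
  x = 5: [0↦6, 1↦0, 2↦6, 3↦1, 4↦4, 5↦6, 6↦5]  zeros at y ∈ {1}
  x = 6: [0↦4, 1↦4, 2↦0, 3↦4, 4↦0, 5↦0, 6↦2]  zeros at y ∈ {2, 4, 5}
Collecting zeros: affine points = {(0, 3), (1, 0), (2, 6), (5, 1), (6, 2), (6, 4), (6, 5)}.
Total count |C(F_7)_aff| = 7.


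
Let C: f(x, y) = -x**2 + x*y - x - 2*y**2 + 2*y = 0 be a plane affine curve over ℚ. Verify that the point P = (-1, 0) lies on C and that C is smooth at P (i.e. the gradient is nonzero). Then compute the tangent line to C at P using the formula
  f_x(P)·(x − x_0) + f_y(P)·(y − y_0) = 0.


Tangent line at P: x + y + 1 = 0.

Step 1: f(-1, 0) = 0, so P lies on C.
Step 2: partial derivatives
  f_x(x, y) = -2*x + y - 1, f_y(x, y) = x - 4*y + 2.
  f_x(P) = 1, f_y(P) = 1 (gradient nonzero, so P is smooth).
Step 3: tangent line at P: 1·(x − -1) + 1·(y − 0) = 0.
Expanding: x + y + 1 = 0.


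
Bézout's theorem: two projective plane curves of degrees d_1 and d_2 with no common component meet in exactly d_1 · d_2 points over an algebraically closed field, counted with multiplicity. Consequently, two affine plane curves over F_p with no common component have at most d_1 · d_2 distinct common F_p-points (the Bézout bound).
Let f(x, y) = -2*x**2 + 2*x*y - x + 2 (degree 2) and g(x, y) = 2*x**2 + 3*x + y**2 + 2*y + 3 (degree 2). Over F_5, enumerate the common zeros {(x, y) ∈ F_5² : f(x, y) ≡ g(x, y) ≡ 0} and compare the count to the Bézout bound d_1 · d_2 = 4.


Common zeros: {(2, 2)}; count = 1; Bézout bound = 4.

deg(f) = 2, deg(g) = 2, so Bézout bound = 4.
Scan x ∈ F_5. For each x, list the y ∈ F_5 with f(x, y) ≡ 0 and those with g(x, y) ≡ 0 (mod 5); the common zeros in that column are the intersection.
  x = 0: f ≡ 0 at y ∈ ∅; g ≡ 0 at y ∈ ∅; common: ∅.
  x = 1: f ≡ 0 at y ∈ {3}; g ≡ 0 at y ∈ ∅; common: ∅.
  x = 2: f ≡ 0 at y ∈ {2}; g ≡ 0 at y ∈ {1, 2}; common: {2}.
  x = 3: f ≡ 0 at y ∈ {4}; g ≡ 0 at y ∈ {0, 3}; common: ∅.
  x = 4: f ≡ 0 at y ∈ {3}; g ≡ 0 at y ∈ {1, 2}; common: ∅.
Collecting: common zeros = {(2, 2)}, so the count is 1.
Comparison with the Bézout bound: 1 ≤ 4 = deg(f)·deg(g), as expected for curves with no common component (the affine F_5-count falls short of the bound because intersections may lie at infinity, over extension fields, or carry multiplicity).


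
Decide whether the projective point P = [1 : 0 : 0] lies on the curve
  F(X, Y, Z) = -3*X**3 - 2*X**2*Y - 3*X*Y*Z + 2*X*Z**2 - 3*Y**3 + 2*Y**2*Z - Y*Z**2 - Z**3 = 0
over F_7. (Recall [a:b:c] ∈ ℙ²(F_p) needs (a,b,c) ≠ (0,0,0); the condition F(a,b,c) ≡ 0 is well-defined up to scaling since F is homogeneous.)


F(1,0,0) ≡ 4 (mod 7); P is NOT on the curve.

Evaluate F(1, 0, 0) term-by-term (mod 7).
  -3*X**3 ↦ -3·1·1·1 = -3
  -2*X**2*Y ↦ -2·1·0·1 = 0
  -3*X*Y*Z ↦ -3·1·0·0 = 0
  2*X*Z**2 ↦ 2·1·1·0 = 0
  -3*Y**3 ↦ -3·1·0·1 = 0
  2*Y**2*Z ↦ 2·1·0·0 = 0
  -Y*Z**2 ↦ -1·1·0·0 = 0
  -Z**3 ↦ -1·1·1·0 = 0
Sum: F(1, 0, 0) = (-3) + (0) + (0) + (0) + (0) + (0) + (0) + (0) = -3.
Reducing mod 7: -3 ≡ 4 (mod 7).
Since F(a, b, c) ≡ 4 ≠ 0 (mod 7), P does NOT lie on the curve.


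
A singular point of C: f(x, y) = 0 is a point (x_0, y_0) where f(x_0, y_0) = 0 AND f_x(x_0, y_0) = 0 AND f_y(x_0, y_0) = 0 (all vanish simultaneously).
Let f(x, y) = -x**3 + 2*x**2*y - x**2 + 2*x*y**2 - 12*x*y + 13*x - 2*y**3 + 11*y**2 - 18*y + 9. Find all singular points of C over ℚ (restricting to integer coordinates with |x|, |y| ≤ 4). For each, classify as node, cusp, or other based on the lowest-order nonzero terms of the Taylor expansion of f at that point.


Singular points: {(1, 2)}; classification: cusp.

Compute partial derivatives:
  f_x = -3*x**2 + 4*x*y - 2*x + 2*y**2 - 12*y + 13.
  f_y = 2*x**2 + 4*x*y - 12*x - 6*y**2 + 22*y - 18.
Scan x_0 ∈ {−4, ..., 4}. For each x_0, f_y(x_0, y) is a polynomial in y; find its integer roots y ∈ {−4, ..., 4}, then test f_x and f at those candidates.
  x = -4: f_y(-4, y) = -6*y**2 + 6*y + 62; no integer root y with |y| ≤ 4.
  x = -3: f_y(-3, y) = -6*y**2 + 10*y + 36; no integer root y with |y| ≤ 4.
  x = -2: f_y(-2, y) = -6*y**2 + 14*y + 14; no integer root y with |y| ≤ 4.
  x = -1: f_y(-1, y) = -6*y**2 + 18*y - 4; no integer root y with |y| ≤ 4.
  x = 0: f_y(0, y) = -6*y**2 + 22*y - 18; no integer root y with |y| ≤ 4.
  x = 1: f_y(1, y) = -6*y**2 + 26*y - 28; vanishes at y ∈ {2}. (1, 2): f_x = 0, f = 0 — SINGULAR.
  x = 2: f_y(2, y) = -6*y**2 + 30*y - 34; no integer root y with |y| ≤ 4.
  x = 3: f_y(3, y) = -6*y**2 + 34*y - 36; no integer root y with |y| ≤ 4.
  x = 4: f_y(4, y) = -6*y**2 + 38*y - 34; no integer root y with |y| ≤ 4.
Only singular point on the grid: (1, 2).
Classify: substitute x = 1 + u, y = 2 + v and expand: f = -u**3 + 2*u**2*v + 2*u*v**2 - 2*v**3 + v**2.
No constant or linear terms (consistent with a singular point). Quadratic part: v**2. Cubic part: -u**3 + 2*u**2*v + 2*u*v**2 - 2*v**3.
The quadratic part v**2 is a perfect square, so there is a single (double) tangent line v = 0, i.e. y = 2. Restricting the cubic part to that line (v = 0) leaves -u**3 ≠ 0, so f is not divisible by v and the branch is v² ≈ u**3 to lowest order — this is a cusp.
Classification: cusp.


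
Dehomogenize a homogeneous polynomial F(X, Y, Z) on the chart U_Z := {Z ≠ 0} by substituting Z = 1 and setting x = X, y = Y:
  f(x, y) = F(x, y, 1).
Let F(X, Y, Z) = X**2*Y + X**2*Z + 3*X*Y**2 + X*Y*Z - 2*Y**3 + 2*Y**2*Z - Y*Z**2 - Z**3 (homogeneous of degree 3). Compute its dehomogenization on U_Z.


f(x, y) = x**2*y + x**2 + 3*x*y**2 + x*y - 2*y**3 + 2*y**2 - y - 1

On U_Z we set Z = 1. Each monomial c·X^i·Y^j·Z^k in F becomes c·x^i·y^j·1^k = c·x^i·y^j.
Substituting Z = 1: F(X, Y, 1) = x**2*y + x**2 + 3*x*y**2 + x*y - 2*y**3 + 2*y**2 - y - 1.
Note: deg(f) ≤ deg(F) = 3; strict inequality happens when F is divisible by Z (lost terms).


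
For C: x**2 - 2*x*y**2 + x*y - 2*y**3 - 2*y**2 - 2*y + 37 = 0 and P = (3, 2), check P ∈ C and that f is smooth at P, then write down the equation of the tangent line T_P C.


Tangent line at P: 110 - 55*y = 0.

Step 1: f(3, 2) = 0, so P lies on C.
Step 2: partial derivatives
  f_x(x, y) = 2*x - 2*y**2 + y, f_y(x, y) = -4*x*y + x - 6*y**2 - 4*y - 2.
  f_x(P) = 0, f_y(P) = -55 (gradient nonzero, so P is smooth).
Step 3: tangent line at P: 0·(x − 3) + -55·(y − 2) = 0.
Expanding: 110 - 55*y = 0.


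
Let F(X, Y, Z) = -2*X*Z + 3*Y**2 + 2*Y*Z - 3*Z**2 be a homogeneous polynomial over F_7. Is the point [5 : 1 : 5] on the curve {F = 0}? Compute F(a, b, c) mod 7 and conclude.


F(5,1,5) ≡ 0 (mod 7); P is on the curve.

Evaluate F(5, 1, 5) term-by-term (mod 7).
  -2*X*Z ↦ -2·5·1·5 = -50
  3*Y**2 ↦ 3·1·1·1 = 3
  2*Y*Z ↦ 2·1·1·5 = 10
  -3*Z**2 ↦ -3·1·1·25 = -75
Sum: F(5, 1, 5) = (-50) + (3) + (10) + (-75) = -112.
Reducing mod 7: -112 ≡ 0 (mod 7).
Since F(a, b, c) ≡ 0 (mod 7), P lies on the curve.


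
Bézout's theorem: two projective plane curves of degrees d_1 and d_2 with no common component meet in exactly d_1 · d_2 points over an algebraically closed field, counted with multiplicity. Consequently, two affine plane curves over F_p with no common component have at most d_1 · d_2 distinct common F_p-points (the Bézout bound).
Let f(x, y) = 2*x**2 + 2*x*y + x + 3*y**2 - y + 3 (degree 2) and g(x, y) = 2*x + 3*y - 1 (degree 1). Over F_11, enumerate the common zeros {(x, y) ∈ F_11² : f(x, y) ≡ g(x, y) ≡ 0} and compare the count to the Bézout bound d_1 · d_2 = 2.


Common zeros: ∅; count = 0; Bézout bound = 2.

deg(f) = 2, deg(g) = 1, so Bézout bound = 2.
Scan x ∈ F_11. For each x, list the y ∈ F_11 with f(x, y) ≡ 0 and those with g(x, y) ≡ 0 (mod 11); the common zeros in that column are the intersection.
  x = 0: f ≡ 0 at y ∈ {7, 8}; g ≡ 0 at y ∈ {4}; common: ∅.
  x = 1: f ≡ 0 at y ∈ ∅; g ≡ 0 at y ∈ {7}; common: ∅.
  x = 2: f ≡ 0 at y ∈ ∅; g ≡ 0 at y ∈ {10}; common: ∅.
  x = 3: f ≡ 0 at y ∈ {3, 10}; g ≡ 0 at y ∈ {2}; common: ∅.
  x = 4: f ≡ 0 at y ∈ ∅; g ≡ 0 at y ∈ {5}; common: ∅.
  x = 5: f ≡ 0 at y ∈ {2, 6}; g ≡ 0 at y ∈ {8}; common: ∅.
  x = 6: f ≡ 0 at y ∈ ∅; g ≡ 0 at y ∈ {0}; common: ∅.
  x = 7: f ≡ 0 at y ∈ ∅; g ≡ 0 at y ∈ {3}; common: ∅.
  x = 8: f ≡ 0 at y ∈ {8, 9}; g ≡ 0 at y ∈ {6}; common: ∅.
  x = 9: f ≡ 0 at y ∈ {2, 7}; g ≡ 0 at y ∈ {9}; common: ∅.
  x = 10: f ≡ 0 at y ∈ {3, 9}; g ≡ 0 at y ∈ {1}; common: ∅.
Collecting: common zeros = ∅, so the count is 0.
Comparison with the Bézout bound: 0 ≤ 2 = deg(f)·deg(g), as expected for curves with no common component (the affine F_11-count falls short of the bound because intersections may lie at infinity, over extension fields, or carry multiplicity).


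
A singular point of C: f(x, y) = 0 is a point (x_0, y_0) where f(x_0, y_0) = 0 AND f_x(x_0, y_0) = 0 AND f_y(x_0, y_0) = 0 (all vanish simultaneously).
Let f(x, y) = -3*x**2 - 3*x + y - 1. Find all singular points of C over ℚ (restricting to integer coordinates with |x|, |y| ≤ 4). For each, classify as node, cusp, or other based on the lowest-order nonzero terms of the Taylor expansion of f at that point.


No singular points in the scanned grid; C is smooth there.

Compute partial derivatives:
  f_x = -6*x - 3.
  f_y = 1.
f_y = 1 is a nonzero constant, so f_y never vanishes: no point (x, y) can satisfy f = f_x = f_y = 0. In particular no (x, y) ∈ {−4, ..., 4}² is singular; the curve is smooth.


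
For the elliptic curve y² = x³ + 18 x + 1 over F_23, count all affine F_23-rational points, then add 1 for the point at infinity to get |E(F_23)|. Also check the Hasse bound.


Affine points = {(0, 1), (0, 22), (3, 6), (3, 17), (5, 3), (5, 20), (6, 7), (6, 16), (8, 6), (8, 17), (9, 8), (9, 15), (10, 10), (10, 13), (11, 9), (11, 14), (12, 6), (12, 17), (15, 9), (15, 14), (18, 4), (18, 19), (19, 7), (19, 16), (20, 9), (20, 14), (21, 7), (21, 16)}; affine count = 28; |E(F_23)| = 29.

Discriminant check: Δ ∝ 4a³ + 27b² = 4·18³ + 27·1² = 4·5832 + 27·1 ≡ 10 (mod 23). Nonzero ⇒ E is nonsingular.
For each x ∈ F_23, compute rhs = x³ + 18·x + 1 mod 23, then count y ∈ F_23 with y² ≡ rhs.
  x = 0: rhs = 1, matching y values: 1, 22 (2 points).
  x = 1: rhs = 20, matching y values: none (0 points).
  x = 2: rhs = 22, matching y values: none (0 points).
  x = 3: rhs = 13, matching y values: 6, 17 (2 points).
  x = 4: rhs = 22, matching y values: none (0 points).
  x = 5: rhs = 9, matching y values: 3, 20 (2 points).
  x = 6: rhs = 3, matching y values: 7, 16 (2 points).
  x = 7: rhs = 10, matching y values: none (0 points).
  x = 8: rhs = 13, matching y values: 6, 17 (2 points).
  x = 9: rhs = 18, matching y values: 8, 15 (2 points).
  x = 10: rhs = 8, matching y values: 10, 13 (2 points).
  x = 11: rhs = 12, matching y values: 9, 14 (2 points).
  x = 12: rhs = 13, matching y values: 6, 17 (2 points).
  x = 13: rhs = 17, matching y values: none (0 points).
  x = 14: rhs = 7, matching y values: none (0 points).
  x = 15: rhs = 12, matching y values: 9, 14 (2 points).
  x = 16: rhs = 15, matching y values: none (0 points).
  x = 17: rhs = 22, matching y values: none (0 points).
  x = 18: rhs = 16, matching y values: 4, 19 (2 points).
  x = 19: rhs = 3, matching y values: 7, 16 (2 points).
  x = 20: rhs = 12, matching y values: 9, 14 (2 points).
  x = 21: rhs = 3, matching y values: 7, 16 (2 points).
  x = 22: rhs = 5, matching y values: none (0 points).
Total affine count: 28.
Full point count |E(F_23)| = 28 + 1 = 29.
Hasse bound: |29 − (23+1)| = |5| = 5 ≤ 2√23 ≈ 9.5917 ✓.


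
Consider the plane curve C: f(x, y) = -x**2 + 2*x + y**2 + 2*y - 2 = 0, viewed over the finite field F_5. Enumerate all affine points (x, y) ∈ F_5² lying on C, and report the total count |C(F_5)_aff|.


Affine F_5-points: {(3, 0), (3, 3), (4, 0), (4, 3)}; count = 4.

For each of the 25 pairs (x, y) ∈ F_5², evaluate f(x, y) mod 5. Record the zeros.
  x = 0: [0↦3, 1↦1, 2↦1, 3↦3, 4↦2]  zeros at y ∈ ∅
  x = 1: [0↦4, 1↦2, 2↦2, 3↦4, 4↦3]  zeros at y ∈ ∅
  x = 2: [0↦3, 1↦1, 2↦1, 3↦3, 4↦2]  zeros at y ∈ ∅
  x = 3: [0↦0, 1↦3, 2↦3, 3↦0, 4↦4]  zeros at y ∈ {0, 3}
  x = 4: [0↦0, 1↦3, 2↦3, 3↦0, 4↦4]  zeros at y ∈ {0, 3}
Collecting zeros: affine points = {(3, 0), (3, 3), (4, 0), (4, 3)}.
Total count |C(F_5)_aff| = 4.


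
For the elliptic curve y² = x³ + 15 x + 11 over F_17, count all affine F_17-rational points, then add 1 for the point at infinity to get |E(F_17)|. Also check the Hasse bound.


Affine points = {(2, 7), (2, 10), (3, 7), (3, 10), (4, 4), (4, 13), (7, 0), (9, 5), (9, 12), (12, 7), (12, 10)}; affine count = 11; |E(F_17)| = 12.

Discriminant check: Δ ∝ 4a³ + 27b² = 4·15³ + 27·11² = 4·3375 + 27·121 ≡ 5 (mod 17). Nonzero ⇒ E is nonsingular.
For each x ∈ F_17, compute rhs = x³ + 15·x + 11 mod 17, then count y ∈ F_17 with y² ≡ rhs.
  x = 0: rhs = 11, matching y values: none (0 points).
  x = 1: rhs = 10, matching y values: none (0 points).
  x = 2: rhs = 15, matching y values: 7, 10 (2 points).
  x = 3: rhs = 15, matching y values: 7, 10 (2 points).
  x = 4: rhs = 16, matching y values: 4, 13 (2 points).
  x = 5: rhs = 7, matching y values: none (0 points).
  x = 6: rhs = 11, matching y values: none (0 points).
  x = 7: rhs = 0, matching y values: 0 (1 points).
  x = 8: rhs = 14, matching y values: none (0 points).
  x = 9: rhs = 8, matching y values: 5, 12 (2 points).
  x = 10: rhs = 5, matching y values: none (0 points).
  x = 11: rhs = 11, matching y values: none (0 points).
  x = 12: rhs = 15, matching y values: 7, 10 (2 points).
  x = 13: rhs = 6, matching y values: none (0 points).
  x = 14: rhs = 7, matching y values: none (0 points).
  x = 15: rhs = 7, matching y values: none (0 points).
  x = 16: rhs = 12, matching y values: none (0 points).
Total affine count: 11.
Full point count |E(F_17)| = 11 + 1 = 12.
Hasse bound: |12 − (17+1)| = |-6| = 6 ≤ 2√17 ≈ 8.2462 ✓.


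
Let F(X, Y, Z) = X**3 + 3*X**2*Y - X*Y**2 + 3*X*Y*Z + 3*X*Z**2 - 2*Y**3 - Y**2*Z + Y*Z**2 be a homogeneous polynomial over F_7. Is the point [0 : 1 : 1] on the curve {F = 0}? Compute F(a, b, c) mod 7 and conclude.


F(0,1,1) ≡ 5 (mod 7); P is NOT on the curve.

Evaluate F(0, 1, 1) term-by-term (mod 7).
  X**3 ↦ 1·0·1·1 = 0
  3*X**2*Y ↦ 3·0·1·1 = 0
  -X*Y**2 ↦ -1·0·1·1 = 0
  3*X*Y*Z ↦ 3·0·1·1 = 0
  3*X*Z**2 ↦ 3·0·1·1 = 0
  -2*Y**3 ↦ -2·1·1·1 = -2
  -Y**2*Z ↦ -1·1·1·1 = -1
  Y*Z**2 ↦ 1·1·1·1 = 1
Sum: F(0, 1, 1) = (0) + (0) + (0) + (0) + (0) + (-2) + (-1) + (1) = -2.
Reducing mod 7: -2 ≡ 5 (mod 7).
Since F(a, b, c) ≡ 5 ≠ 0 (mod 7), P does NOT lie on the curve.


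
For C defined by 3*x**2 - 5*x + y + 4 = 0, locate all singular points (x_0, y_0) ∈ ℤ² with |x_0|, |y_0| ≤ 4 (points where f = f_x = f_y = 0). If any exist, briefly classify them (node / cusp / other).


No singular points in the scanned grid; C is smooth there.

Compute partial derivatives:
  f_x = 6*x - 5.
  f_y = 1.
f_y = 1 is a nonzero constant, so f_y never vanishes: no point (x, y) can satisfy f = f_x = f_y = 0. In particular no (x, y) ∈ {−4, ..., 4}² is singular; the curve is smooth.


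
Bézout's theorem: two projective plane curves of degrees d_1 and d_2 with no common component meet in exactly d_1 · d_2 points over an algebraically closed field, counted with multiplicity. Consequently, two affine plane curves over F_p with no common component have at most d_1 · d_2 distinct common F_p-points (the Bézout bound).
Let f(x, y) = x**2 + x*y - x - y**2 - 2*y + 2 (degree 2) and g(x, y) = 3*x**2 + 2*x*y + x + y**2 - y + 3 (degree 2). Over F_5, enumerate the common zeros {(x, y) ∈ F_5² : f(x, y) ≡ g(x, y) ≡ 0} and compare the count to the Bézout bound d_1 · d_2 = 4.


Common zeros: {(2, 3)}; count = 1; Bézout bound = 4.

deg(f) = 2, deg(g) = 2, so Bézout bound = 4.
Scan x ∈ F_5. For each x, list the y ∈ F_5 with f(x, y) ≡ 0 and those with g(x, y) ≡ 0 (mod 5); the common zeros in that column are the intersection.
  x = 0: f ≡ 0 at y ∈ ∅; g ≡ 0 at y ∈ {2, 4}; common: ∅.
  x = 1: f ≡ 0 at y ∈ {1, 3}; g ≡ 0 at y ∈ ∅; common: ∅.
  x = 2: f ≡ 0 at y ∈ {2, 3}; g ≡ 0 at y ∈ {3, 4}; common: {3}.
  x = 3: f ≡ 0 at y ∈ ∅; g ≡ 0 at y ∈ ∅; common: ∅.
  x = 4: f ≡ 0 at y ∈ {1}; g ≡ 0 at y ∈ {0, 3}; common: ∅.
Collecting: common zeros = {(2, 3)}, so the count is 1.
Comparison with the Bézout bound: 1 ≤ 4 = deg(f)·deg(g), as expected for curves with no common component (the affine F_5-count falls short of the bound because intersections may lie at infinity, over extension fields, or carry multiplicity).


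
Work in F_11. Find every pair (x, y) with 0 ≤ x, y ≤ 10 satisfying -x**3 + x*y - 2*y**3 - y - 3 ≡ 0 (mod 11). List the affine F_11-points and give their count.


Affine F_11-points: {(0, 10), (1, 4), (2, 0), (4, 1), (4, 2), (4, 8), (7, 7), (8, 2), (9, 1), (10, 2)}; count = 10.

For each of the 121 pairs (x, y) ∈ F_11², evaluate f(x, y) mod 11. Record the zeros.
  x = 0: [0↦8, 1↦5, 2↦1, 3↦6, 4↦8, 5↦6, 6↦10, 7↦8, 8↦10, 9↦4, 10↦0]  zeros at y ∈ {10}
  x = 1: [0↦7, 1↦5, 2↦2, 3↦8, 4↦0, 5↦10, 6↦4, 7↦3, 8↦6, 9↦1, 10↦9]  zeros at y ∈ {4}
  x = 2: [0↦0, 1↦10, 2↦8, 3↦4, 4↦8, 5↦8, 6↦3, 7↦3, 8↦7, 9↦3, 10↦1]  zeros at y ∈ {0}
  x = 3: [0↦3, 1↦3, 2↦2, 3↦10, 4↦4, 5↦5, 6↦1, 7↦2, 8↦7, 9↦4, 10↦3]  zeros at y ∈ ∅
  x = 4: [0↦10, 1↦0, 2↦0, 3↦9, 4↦4, 5↦6, 6↦3, 7↦5, 8↦0, 9↦9, 10↦9]  zeros at y ∈ {1, 2, 8}
  x = 5: [0↦4, 1↦6, 2↦7, 3↦6, 4↦2, 5↦5, 6↦3, 7↦6, 8↦2, 9↦1, 10↦2]  zeros at y ∈ ∅
  x = 6: [0↦1, 1↦4, 2↦6, 3↦6, 4↦3, 5↦7, 6↦6, 7↦10, 8↦7, 9↦7, 10↦9]  zeros at y ∈ ∅
  x = 7: [0↦6, 1↦10, 2↦2, 3↦3, 4↦1, 5↦6, 6↦6, 7↦0, 8↦9, 9↦10, 10↦2]  zeros at y ∈ {7}
  x = 8: [0↦2, 1↦7, 2↦0, 3↦2, 4↦1, 5↦7, 6↦8, 7↦3, 8↦2, 9↦4, 10↦8]  zeros at y ∈ {2}
  x = 9: [0↦5, 1↦0, 2↦5, 3↦8, 4↦8, 5↦4, 6↦6, 7↦2, 8↦2, 9↦5, 10↦10]  zeros at y ∈ {1}
  x = 10: [0↦9, 1↦5, 2↦0, 3↦4, 4↦5, 5↦2, 6↦5, 7↦2, 8↦3, 9↦7, 10↦2]  zeros at y ∈ {2}
Collecting zeros: affine points = {(0, 10), (1, 4), (2, 0), (4, 1), (4, 2), (4, 8), (7, 7), (8, 2), (9, 1), (10, 2)}.
Total count |C(F_11)_aff| = 10.


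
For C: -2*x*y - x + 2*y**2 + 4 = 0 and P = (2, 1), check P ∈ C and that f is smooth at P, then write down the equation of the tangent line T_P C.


Tangent line at P: 6 - 3*x = 0.

Step 1: f(2, 1) = 0, so P lies on C.
Step 2: partial derivatives
  f_x(x, y) = -2*y - 1, f_y(x, y) = -2*x + 4*y.
  f_x(P) = -3, f_y(P) = 0 (gradient nonzero, so P is smooth).
Step 3: tangent line at P: -3·(x − 2) + 0·(y − 1) = 0.
Expanding: 6 - 3*x = 0.


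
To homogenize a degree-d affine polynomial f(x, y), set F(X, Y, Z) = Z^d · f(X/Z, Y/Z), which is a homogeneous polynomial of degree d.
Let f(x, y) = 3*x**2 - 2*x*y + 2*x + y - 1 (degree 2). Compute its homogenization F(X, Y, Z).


F(X, Y, Z) = 3*X**2 - 2*X*Y + 2*X*Z + Y*Z - Z**2

deg(f) = 2.
Substitute x = X/Z, y = Y/Z into f, then multiply by Z^2.
  monomial 3·x^2·y^0 ↦ 3·X^2·Y^0·Z^0.
  monomial -2·x^1·y^1 ↦ -2·X^1·Y^1·Z^0.
  monomial 2·x^1·y^0 ↦ 2·X^1·Y^0·Z^1.
  monomial 1·x^0·y^1 ↦ 1·X^0·Y^1·Z^1.
  monomial -1·x^0·y^0 ↦ -1·X^0·Y^0·Z^2.
Collecting: F(X, Y, Z) = 3*X**2 - 2*X*Y + 2*X*Z + Y*Z - Z**2.


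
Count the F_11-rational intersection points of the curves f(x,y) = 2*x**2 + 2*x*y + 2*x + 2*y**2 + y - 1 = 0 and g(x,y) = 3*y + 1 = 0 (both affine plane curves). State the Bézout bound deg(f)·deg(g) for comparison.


Common zeros: ∅; count = 0; Bézout bound = 2.

deg(f) = 2, deg(g) = 1, so Bézout bound = 2.
Scan x ∈ F_11. For each x, list the y ∈ F_11 with f(x, y) ≡ 0 and those with g(x, y) ≡ 0 (mod 11); the common zeros in that column are the intersection.
  x = 0: f ≡ 0 at y ∈ {6, 10}; g ≡ 0 at y ∈ {7}; common: ∅.
  x = 1: f ≡ 0 at y ∈ ∅; g ≡ 0 at y ∈ {7}; common: ∅.
  x = 2: f ≡ 0 at y ∈ {0, 3}; g ≡ 0 at y ∈ {7}; common: ∅.
  x = 3: f ≡ 0 at y ∈ ∅; g ≡ 0 at y ∈ {7}; common: ∅.
  x = 4: f ≡ 0 at y ∈ {6}; g ≡ 0 at y ∈ {7}; common: ∅.
  x = 5: f ≡ 0 at y ∈ {3, 8}; g ≡ 0 at y ∈ {7}; common: ∅.
  x = 6: f ≡ 0 at y ∈ {5}; g ≡ 0 at y ∈ {7}; common: ∅.
  x = 7: f ≡ 0 at y ∈ ∅; g ≡ 0 at y ∈ {7}; common: ∅.
  x = 8: f ≡ 0 at y ∈ {0, 8}; g ≡ 0 at y ∈ {7}; common: ∅.
  x = 9: f ≡ 0 at y ∈ ∅; g ≡ 0 at y ∈ {7}; common: ∅.
  x = 10: f ≡ 0 at y ∈ {1, 5}; g ≡ 0 at y ∈ {7}; common: ∅.
Collecting: common zeros = ∅, so the count is 0.
Comparison with the Bézout bound: 0 ≤ 2 = deg(f)·deg(g), as expected for curves with no common component (the affine F_11-count falls short of the bound because intersections may lie at infinity, over extension fields, or carry multiplicity).


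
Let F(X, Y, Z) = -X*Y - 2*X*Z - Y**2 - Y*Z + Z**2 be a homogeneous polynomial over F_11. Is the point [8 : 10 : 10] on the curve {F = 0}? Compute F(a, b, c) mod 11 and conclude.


F(8,10,10) ≡ 1 (mod 11); P is NOT on the curve.

Evaluate F(8, 10, 10) term-by-term (mod 11).
  -X*Y ↦ -1·8·10·1 = -80
  -2*X*Z ↦ -2·8·1·10 = -160
  -Y**2 ↦ -1·1·100·1 = -100
  -Y*Z ↦ -1·1·10·10 = -100
  Z**2 ↦ 1·1·1·100 = 100
Sum: F(8, 10, 10) = (-80) + (-160) + (-100) + (-100) + (100) = -340.
Reducing mod 11: -340 ≡ 1 (mod 11).
Since F(a, b, c) ≡ 1 ≠ 0 (mod 11), P does NOT lie on the curve.


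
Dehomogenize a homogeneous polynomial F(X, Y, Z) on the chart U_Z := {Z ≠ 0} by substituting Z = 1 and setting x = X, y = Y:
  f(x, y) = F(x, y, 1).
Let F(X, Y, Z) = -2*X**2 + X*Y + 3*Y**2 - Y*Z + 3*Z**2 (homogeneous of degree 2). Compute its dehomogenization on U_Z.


f(x, y) = -2*x**2 + x*y + 3*y**2 - y + 3

On U_Z we set Z = 1. Each monomial c·X^i·Y^j·Z^k in F becomes c·x^i·y^j·1^k = c·x^i·y^j.
Substituting Z = 1: F(X, Y, 1) = -2*x**2 + x*y + 3*y**2 - y + 3.
Note: deg(f) ≤ deg(F) = 2; strict inequality happens when F is divisible by Z (lost terms).
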